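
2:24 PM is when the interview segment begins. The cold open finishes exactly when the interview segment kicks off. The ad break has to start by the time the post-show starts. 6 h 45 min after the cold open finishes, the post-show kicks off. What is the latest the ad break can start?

The cold open ends at 2:24 PM.
The post-show starts at 2:24 PM + 405 min = 9:09 PM.
The ad break is bounded by the post-show, so the latest it can start is 9:09 PM.

9:09 PM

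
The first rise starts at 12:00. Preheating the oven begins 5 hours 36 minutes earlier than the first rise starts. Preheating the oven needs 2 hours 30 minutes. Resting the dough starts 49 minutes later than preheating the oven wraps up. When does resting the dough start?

Preheating the oven starts at 12:00 − 336 min = 06:24.
Preheating the oven ends at 06:24 + 150 min = 08:54.
Resting the dough starts at 08:54 + 49 min = 09:43.

09:43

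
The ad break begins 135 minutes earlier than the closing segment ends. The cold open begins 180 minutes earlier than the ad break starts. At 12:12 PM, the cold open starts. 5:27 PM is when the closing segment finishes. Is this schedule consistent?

The ad break starts at 5:27 PM − 135 min = 3:12 PM.
The cold open starts at 3:12 PM − 180 min = 12:12 PM.
That matches the stated 12:12 PM, so the schedule is consistent.

Yes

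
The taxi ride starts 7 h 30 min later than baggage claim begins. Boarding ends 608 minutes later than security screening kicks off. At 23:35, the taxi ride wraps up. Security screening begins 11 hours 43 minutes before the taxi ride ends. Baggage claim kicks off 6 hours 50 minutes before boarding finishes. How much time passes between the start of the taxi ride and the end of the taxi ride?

Security screening starts at 23:35 − 703 min = 11:52.
Boarding ends at 11:52 + 608 min = 22:00.
Baggage claim starts at 22:00 − 410 min = 15:10.
The taxi ride starts at 15:10 + 450 min = 22:40.
From 22:40 to 23:35 is 55 minutes.

55 minutes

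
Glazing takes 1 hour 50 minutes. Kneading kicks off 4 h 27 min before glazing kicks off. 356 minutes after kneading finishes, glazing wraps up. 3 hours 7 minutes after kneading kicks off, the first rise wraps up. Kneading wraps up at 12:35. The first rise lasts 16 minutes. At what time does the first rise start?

15:05

Glazing ends at 12:35 + 356 min = 18:31.
Glazing starts at 18:31 − 110 min = 16:41.
Kneading starts at 16:41 − 267 min = 12:14.
The first rise ends at 12:14 + 187 min = 15:21.
The first rise starts at 15:21 − 16 min = 15:05.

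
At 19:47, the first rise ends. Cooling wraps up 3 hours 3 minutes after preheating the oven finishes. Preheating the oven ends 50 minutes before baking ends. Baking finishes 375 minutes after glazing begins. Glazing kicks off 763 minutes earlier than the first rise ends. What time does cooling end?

15:32

Glazing starts at 19:47 − 763 min = 07:04.
Baking ends at 07:04 + 375 min = 13:19.
Preheating the oven ends at 13:19 − 50 min = 12:29.
Cooling ends at 12:29 + 183 min = 15:32.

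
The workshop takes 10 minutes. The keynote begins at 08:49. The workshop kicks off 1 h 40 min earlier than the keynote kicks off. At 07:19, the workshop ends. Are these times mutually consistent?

Yes

The workshop starts at 08:49 − 100 min = 07:09.
The workshop ends at 07:09 + 10 min = 07:19.
That matches the stated 07:19, so the schedule is consistent.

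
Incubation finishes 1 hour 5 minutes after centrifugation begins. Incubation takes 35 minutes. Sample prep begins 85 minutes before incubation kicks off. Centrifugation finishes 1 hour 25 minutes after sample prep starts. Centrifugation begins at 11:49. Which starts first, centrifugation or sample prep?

Incubation ends at 11:49 + 65 min = 12:54.
Incubation starts at 12:54 − 35 min = 12:19.
Sample prep starts at 12:19 − 85 min = 10:54.
Centrifugation starts at 11:49 and sample prep starts at 10:54, so sample prep is first.

sample prep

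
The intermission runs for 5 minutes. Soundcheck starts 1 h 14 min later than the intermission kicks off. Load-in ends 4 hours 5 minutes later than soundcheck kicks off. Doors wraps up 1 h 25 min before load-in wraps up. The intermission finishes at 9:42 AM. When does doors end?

1:31 PM

The intermission starts at 9:42 AM − 5 min = 9:37 AM.
Soundcheck starts at 9:37 AM + 74 min = 10:51 AM.
Load-in ends at 10:51 AM + 245 min = 2:56 PM.
Doors ends at 2:56 PM − 85 min = 1:31 PM.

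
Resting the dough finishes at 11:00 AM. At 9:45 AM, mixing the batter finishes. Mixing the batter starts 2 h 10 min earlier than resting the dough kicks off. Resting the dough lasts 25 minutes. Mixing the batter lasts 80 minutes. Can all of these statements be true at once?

Yes

Resting the dough starts at 11:00 AM − 25 min = 10:35 AM.
Mixing the batter starts at 10:35 AM − 130 min = 8:25 AM.
Mixing the batter ends at 8:25 AM + 80 min = 9:45 AM.
That matches the stated 9:45 AM, so the schedule is consistent.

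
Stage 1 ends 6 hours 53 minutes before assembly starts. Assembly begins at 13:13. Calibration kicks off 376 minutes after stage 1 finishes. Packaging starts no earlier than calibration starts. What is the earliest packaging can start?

12:36

Stage 1 ends at 13:13 − 413 min = 06:20.
Calibration starts at 06:20 + 376 min = 12:36.
Packaging is bounded by calibration, so the earliest it can start is 12:36.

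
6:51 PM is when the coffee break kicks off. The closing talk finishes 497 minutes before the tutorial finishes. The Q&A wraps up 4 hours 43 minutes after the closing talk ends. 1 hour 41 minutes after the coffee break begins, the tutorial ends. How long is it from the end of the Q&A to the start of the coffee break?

The tutorial ends at 6:51 PM + 101 min = 8:32 PM.
The closing talk ends at 8:32 PM − 497 min = 12:15 PM.
The Q&A ends at 12:15 PM + 283 min = 4:58 PM.
From 4:58 PM to 6:51 PM is 113 minutes.

113 minutes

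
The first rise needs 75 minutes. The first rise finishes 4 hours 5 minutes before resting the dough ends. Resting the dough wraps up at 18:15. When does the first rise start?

12:55

The first rise ends at 18:15 − 245 min = 14:10.
The first rise starts at 14:10 − 75 min = 12:55.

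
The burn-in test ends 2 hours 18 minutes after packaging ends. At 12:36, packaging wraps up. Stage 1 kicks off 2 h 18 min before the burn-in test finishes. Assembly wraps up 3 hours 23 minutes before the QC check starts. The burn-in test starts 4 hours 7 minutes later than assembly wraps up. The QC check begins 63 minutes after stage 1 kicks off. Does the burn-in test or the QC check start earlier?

The burn-in test ends at 12:36 + 138 min = 14:54.
Stage 1 starts at 14:54 − 138 min = 12:36.
The QC check starts at 12:36 + 63 min = 13:39.
Assembly ends at 13:39 − 203 min = 10:16.
The burn-in test starts at 10:16 + 247 min = 14:23.
The burn-in test starts at 14:23 and the QC check starts at 13:39, so the QC check is first.

the QC check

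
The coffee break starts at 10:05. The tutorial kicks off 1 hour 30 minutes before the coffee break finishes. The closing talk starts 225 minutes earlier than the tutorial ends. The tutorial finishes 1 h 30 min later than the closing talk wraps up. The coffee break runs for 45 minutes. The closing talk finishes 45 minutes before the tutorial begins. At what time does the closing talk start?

06:20

The coffee break ends at 10:05 + 45 min = 10:50.
The tutorial starts at 10:50 − 90 min = 09:20.
The closing talk ends at 09:20 − 45 min = 08:35.
The tutorial ends at 08:35 + 90 min = 10:05.
The closing talk starts at 10:05 − 225 min = 06:20.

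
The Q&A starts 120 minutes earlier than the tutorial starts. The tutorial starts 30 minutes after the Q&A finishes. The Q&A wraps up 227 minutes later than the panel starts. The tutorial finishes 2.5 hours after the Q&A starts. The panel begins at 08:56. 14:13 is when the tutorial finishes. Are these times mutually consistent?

The Q&A ends at 08:56 + 227 min = 12:43.
The tutorial starts at 12:43 + 30 min = 13:13.
The Q&A starts at 13:13 − 120 min = 11:13.
The tutorial ends at 11:13 + 150 min = 13:43.
But the tutorial is also said to end at 14:13 — a 30-minute conflict.

No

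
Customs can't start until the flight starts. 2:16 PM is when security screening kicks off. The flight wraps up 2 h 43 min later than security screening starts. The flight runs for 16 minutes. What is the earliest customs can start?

4:43 PM

The flight ends at 2:16 PM + 163 min = 4:59 PM.
The flight starts at 4:59 PM − 16 min = 4:43 PM.
Customs is bounded by the flight, so the earliest it can start is 4:43 PM.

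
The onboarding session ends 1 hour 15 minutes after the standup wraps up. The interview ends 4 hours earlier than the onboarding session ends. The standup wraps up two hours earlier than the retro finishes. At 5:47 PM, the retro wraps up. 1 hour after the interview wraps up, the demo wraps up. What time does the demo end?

2:02 PM

The standup ends at 5:47 PM − 120 min = 3:47 PM.
The onboarding session ends at 3:47 PM + 75 min = 5:02 PM.
The interview ends at 5:02 PM − 240 min = 1:02 PM.
The demo ends at 1:02 PM + 60 min = 2:02 PM.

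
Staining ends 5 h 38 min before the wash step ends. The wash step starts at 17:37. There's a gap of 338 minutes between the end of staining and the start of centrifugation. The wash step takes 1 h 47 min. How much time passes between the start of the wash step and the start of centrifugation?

The wash step ends at 17:37 + 107 min = 19:24.
Staining ends at 19:24 − 338 min = 13:46.
Centrifugation starts at 13:46 + 338 min = 19:24.
From 17:37 to 19:24 is 107 minutes.

107 minutes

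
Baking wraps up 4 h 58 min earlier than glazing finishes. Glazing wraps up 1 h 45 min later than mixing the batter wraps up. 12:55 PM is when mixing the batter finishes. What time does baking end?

9:42 AM

Glazing ends at 12:55 PM + 105 min = 2:40 PM.
Baking ends at 2:40 PM − 298 min = 9:42 AM.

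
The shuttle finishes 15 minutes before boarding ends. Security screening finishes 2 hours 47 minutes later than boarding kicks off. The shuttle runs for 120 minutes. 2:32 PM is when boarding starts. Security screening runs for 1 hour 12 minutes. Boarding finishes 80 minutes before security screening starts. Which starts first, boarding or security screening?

boarding

Security screening ends at 2:32 PM + 167 min = 5:19 PM.
Security screening starts at 5:19 PM − 72 min = 4:07 PM.
Boarding starts at 2:32 PM and security screening starts at 4:07 PM, so boarding is first.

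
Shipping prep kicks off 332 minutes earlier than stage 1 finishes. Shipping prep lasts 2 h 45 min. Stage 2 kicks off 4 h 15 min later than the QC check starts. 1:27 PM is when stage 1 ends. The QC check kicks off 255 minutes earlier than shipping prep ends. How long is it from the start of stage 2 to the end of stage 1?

Shipping prep starts at 1:27 PM − 332 min = 7:55 AM.
Shipping prep ends at 7:55 AM + 165 min = 10:40 AM.
The QC check starts at 10:40 AM − 255 min = 6:25 AM.
Stage 2 starts at 6:25 AM + 255 min = 10:40 AM.
From 10:40 AM to 1:27 PM is 2 hours 47 minutes.

2 hours 47 minutes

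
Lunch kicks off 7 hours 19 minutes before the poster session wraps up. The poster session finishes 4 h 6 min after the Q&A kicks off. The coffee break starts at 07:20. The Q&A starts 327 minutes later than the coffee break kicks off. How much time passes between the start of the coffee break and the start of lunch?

The Q&A starts at 07:20 + 327 min = 12:47.
The poster session ends at 12:47 + 246 min = 16:53.
Lunch starts at 16:53 − 439 min = 09:34.
From 07:20 to 09:34 is 2 hours 14 minutes.

2 hours 14 minutes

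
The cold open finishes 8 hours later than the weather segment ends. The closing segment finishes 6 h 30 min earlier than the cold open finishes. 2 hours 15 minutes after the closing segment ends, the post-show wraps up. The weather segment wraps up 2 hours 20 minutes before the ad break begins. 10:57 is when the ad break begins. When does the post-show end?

12:22

The weather segment ends at 10:57 − 140 min = 08:37.
The cold open ends at 08:37 + 480 min = 16:37.
The closing segment ends at 16:37 − 390 min = 10:07.
The post-show ends at 10:07 + 135 min = 12:22.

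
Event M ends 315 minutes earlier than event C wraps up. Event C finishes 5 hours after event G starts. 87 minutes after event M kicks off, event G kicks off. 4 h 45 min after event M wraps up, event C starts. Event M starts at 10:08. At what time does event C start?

16:05

Event G starts at 10:08 + 87 min = 11:35.
Event C ends at 11:35 + 300 min = 16:35.
Event M ends at 16:35 − 315 min = 11:20.
Event C starts at 11:20 + 285 min = 16:05.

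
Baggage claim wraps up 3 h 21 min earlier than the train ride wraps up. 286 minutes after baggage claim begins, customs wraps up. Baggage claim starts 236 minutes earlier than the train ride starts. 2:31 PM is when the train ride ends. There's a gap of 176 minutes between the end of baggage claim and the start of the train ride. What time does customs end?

Baggage claim ends at 2:31 PM − 201 min = 11:10 AM.
The train ride starts at 11:10 AM + 176 min = 2:06 PM.
Baggage claim starts at 2:06 PM − 236 min = 10:10 AM.
Customs ends at 10:10 AM + 286 min = 2:56 PM.

2:56 PM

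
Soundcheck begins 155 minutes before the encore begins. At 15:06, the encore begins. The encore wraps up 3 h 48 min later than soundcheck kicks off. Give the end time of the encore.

16:19

Soundcheck starts at 15:06 − 155 min = 12:31.
The encore ends at 12:31 + 228 min = 16:19.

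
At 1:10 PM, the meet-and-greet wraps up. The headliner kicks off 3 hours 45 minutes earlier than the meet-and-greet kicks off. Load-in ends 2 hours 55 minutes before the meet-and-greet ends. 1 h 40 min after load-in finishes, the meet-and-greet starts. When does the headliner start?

Load-in ends at 1:10 PM − 175 min = 10:15 AM.
The meet-and-greet starts at 10:15 AM + 100 min = 11:55 AM.
The headliner starts at 11:55 AM − 225 min = 8:10 AM.

8:10 AM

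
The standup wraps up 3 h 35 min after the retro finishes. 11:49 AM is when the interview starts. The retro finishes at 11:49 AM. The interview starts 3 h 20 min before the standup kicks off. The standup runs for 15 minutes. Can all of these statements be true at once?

The standup ends at 11:49 AM + 215 min = 3:24 PM.
The standup starts at 3:24 PM − 15 min = 3:09 PM.
The interview starts at 3:09 PM − 200 min = 11:49 AM.
That matches the stated 11:49 AM, so the schedule is consistent.

Yes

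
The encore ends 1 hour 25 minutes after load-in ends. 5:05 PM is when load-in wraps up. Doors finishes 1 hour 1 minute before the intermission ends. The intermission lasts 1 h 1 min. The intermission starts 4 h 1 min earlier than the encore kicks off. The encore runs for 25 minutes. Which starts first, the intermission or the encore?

the intermission

The encore ends at 5:05 PM + 85 min = 6:30 PM.
The encore starts at 6:30 PM − 25 min = 6:05 PM.
The intermission starts at 6:05 PM − 241 min = 2:04 PM.
The intermission starts at 2:04 PM and the encore starts at 6:05 PM, so the intermission is first.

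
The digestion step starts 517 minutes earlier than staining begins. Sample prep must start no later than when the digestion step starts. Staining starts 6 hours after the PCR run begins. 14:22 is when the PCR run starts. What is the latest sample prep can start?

11:45

Staining starts at 14:22 + 360 min = 20:22.
The digestion step starts at 20:22 − 517 min = 11:45.
Sample prep is bounded by the digestion step, so the latest it can start is 11:45.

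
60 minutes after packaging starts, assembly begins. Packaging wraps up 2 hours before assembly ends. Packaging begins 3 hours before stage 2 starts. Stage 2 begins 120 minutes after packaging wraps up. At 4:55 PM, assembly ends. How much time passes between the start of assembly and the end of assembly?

two hours

Packaging ends at 4:55 PM − 120 min = 2:55 PM.
Stage 2 starts at 2:55 PM + 120 min = 4:55 PM.
Packaging starts at 4:55 PM − 180 min = 1:55 PM.
Assembly starts at 1:55 PM + 60 min = 2:55 PM.
From 2:55 PM to 4:55 PM is two hours.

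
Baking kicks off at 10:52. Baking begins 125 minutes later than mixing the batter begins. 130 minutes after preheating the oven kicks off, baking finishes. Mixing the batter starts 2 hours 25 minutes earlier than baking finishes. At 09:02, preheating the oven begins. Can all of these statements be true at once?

Baking ends at 09:02 + 130 min = 11:12.
Mixing the batter starts at 11:12 − 145 min = 08:47.
Baking starts at 08:47 + 125 min = 10:52.
That matches the stated 10:52, so the schedule is consistent.

Yes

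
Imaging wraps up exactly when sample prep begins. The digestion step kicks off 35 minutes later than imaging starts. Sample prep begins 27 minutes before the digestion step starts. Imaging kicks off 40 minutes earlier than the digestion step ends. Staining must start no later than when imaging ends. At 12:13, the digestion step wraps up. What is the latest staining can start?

11:41

Imaging starts at 12:13 − 40 min = 11:33.
The digestion step starts at 11:33 + 35 min = 12:08.
Sample prep starts at 12:08 − 27 min = 11:41.
So imaging ends at 11:41.
Staining is bounded by imaging, so the latest it can start is 11:41.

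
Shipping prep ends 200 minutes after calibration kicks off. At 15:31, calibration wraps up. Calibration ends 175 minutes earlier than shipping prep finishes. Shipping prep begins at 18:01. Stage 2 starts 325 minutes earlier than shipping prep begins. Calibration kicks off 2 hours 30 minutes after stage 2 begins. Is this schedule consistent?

Stage 2 starts at 18:01 − 325 min = 12:36.
Calibration starts at 12:36 + 150 min = 15:06.
Shipping prep ends at 15:06 + 200 min = 18:26.
Calibration ends at 18:26 − 175 min = 15:31.
That matches the stated 15:31, so the schedule is consistent.

Yes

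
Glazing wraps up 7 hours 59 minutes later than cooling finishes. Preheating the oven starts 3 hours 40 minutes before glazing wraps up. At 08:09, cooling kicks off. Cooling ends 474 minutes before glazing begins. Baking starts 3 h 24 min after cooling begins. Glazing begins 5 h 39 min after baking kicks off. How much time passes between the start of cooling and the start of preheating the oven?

Baking starts at 08:09 + 204 min = 11:33.
Glazing starts at 11:33 + 339 min = 17:12.
Cooling ends at 17:12 − 474 min = 09:18.
Glazing ends at 09:18 + 479 min = 17:17.
Preheating the oven starts at 17:17 − 220 min = 13:37.
From 08:09 to 13:37 is 5 h 28 min.

5 h 28 min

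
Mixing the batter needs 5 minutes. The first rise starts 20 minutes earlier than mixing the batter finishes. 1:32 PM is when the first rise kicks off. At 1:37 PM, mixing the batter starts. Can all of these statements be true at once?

No

Mixing the batter ends at 1:37 PM + 5 min = 1:42 PM.
The first rise starts at 1:42 PM − 20 min = 1:22 PM.
But the first rise is also said to start at 1:32 PM — a 10-minute conflict.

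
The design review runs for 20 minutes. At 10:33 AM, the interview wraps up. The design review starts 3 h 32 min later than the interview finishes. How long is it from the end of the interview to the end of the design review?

3 h 52 min

The design review starts at 10:33 AM + 212 min = 2:05 PM.
The design review ends at 2:05 PM + 20 min = 2:25 PM.
From 10:33 AM to 2:25 PM is 3 h 52 min.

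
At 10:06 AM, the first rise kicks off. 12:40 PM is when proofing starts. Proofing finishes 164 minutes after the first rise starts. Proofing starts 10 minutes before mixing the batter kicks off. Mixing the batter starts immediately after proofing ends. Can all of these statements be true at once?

Proofing ends at 10:06 AM + 164 min = 12:50 PM.
So mixing the batter starts at 12:50 PM.
Proofing starts at 12:50 PM − 10 min = 12:40 PM.
That matches the stated 12:40 PM, so the schedule is consistent.

Yes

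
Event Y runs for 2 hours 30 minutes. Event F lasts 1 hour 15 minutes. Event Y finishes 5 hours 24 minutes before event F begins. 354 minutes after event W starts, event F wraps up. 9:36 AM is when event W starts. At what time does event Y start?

6:21 AM

Event F ends at 9:36 AM + 354 min = 3:30 PM.
Event F starts at 3:30 PM − 75 min = 2:15 PM.
Event Y ends at 2:15 PM − 324 min = 8:51 AM.
Event Y starts at 8:51 AM − 150 min = 6:21 AM.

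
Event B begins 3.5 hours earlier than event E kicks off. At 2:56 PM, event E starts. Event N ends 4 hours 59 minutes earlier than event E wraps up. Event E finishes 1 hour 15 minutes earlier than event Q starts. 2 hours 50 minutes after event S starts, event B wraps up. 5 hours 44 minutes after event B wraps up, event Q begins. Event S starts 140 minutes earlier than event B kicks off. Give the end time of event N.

11:26 AM

Event B starts at 2:56 PM − 210 min = 11:26 AM.
Event S starts at 11:26 AM − 140 min = 9:06 AM.
Event B ends at 9:06 AM + 170 min = 11:56 AM.
Event Q starts at 11:56 AM + 344 min = 5:40 PM.
Event E ends at 5:40 PM − 75 min = 4:25 PM.
Event N ends at 4:25 PM − 299 min = 11:26 AM.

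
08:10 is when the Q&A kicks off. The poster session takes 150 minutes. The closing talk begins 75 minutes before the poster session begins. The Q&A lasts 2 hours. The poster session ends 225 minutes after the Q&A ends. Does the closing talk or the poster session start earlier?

the closing talk

The Q&A ends at 08:10 + 120 min = 10:10.
The poster session ends at 10:10 + 225 min = 13:55.
The poster session starts at 13:55 − 150 min = 11:25.
The closing talk starts at 11:25 − 75 min = 10:10.
The closing talk starts at 10:10 and the poster session starts at 11:25, so the closing talk is first.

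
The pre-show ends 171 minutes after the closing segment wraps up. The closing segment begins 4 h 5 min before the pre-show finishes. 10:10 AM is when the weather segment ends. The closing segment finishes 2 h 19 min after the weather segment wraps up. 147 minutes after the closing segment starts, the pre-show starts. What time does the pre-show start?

The closing segment ends at 10:10 AM + 139 min = 12:29 PM.
The pre-show ends at 12:29 PM + 171 min = 3:20 PM.
The closing segment starts at 3:20 PM − 245 min = 11:15 AM.
The pre-show starts at 11:15 AM + 147 min = 1:42 PM.

1:42 PM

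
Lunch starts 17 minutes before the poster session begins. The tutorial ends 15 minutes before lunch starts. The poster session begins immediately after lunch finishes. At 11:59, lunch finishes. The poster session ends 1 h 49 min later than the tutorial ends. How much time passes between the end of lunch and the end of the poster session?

The poster session starts at 11:59.
Lunch starts at 11:59 − 17 min = 11:42.
The tutorial ends at 11:42 − 15 min = 11:27.
The poster session ends at 11:27 + 109 min = 13:16.
From 11:59 to 13:16 is 77 minutes.

77 minutes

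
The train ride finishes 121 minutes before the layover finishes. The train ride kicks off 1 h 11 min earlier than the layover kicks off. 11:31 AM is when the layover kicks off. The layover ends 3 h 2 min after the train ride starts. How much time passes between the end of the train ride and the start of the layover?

The train ride starts at 11:31 AM − 71 min = 10:20 AM.
The layover ends at 10:20 AM + 182 min = 1:22 PM.
The train ride ends at 1:22 PM − 121 min = 11:21 AM.
From 11:21 AM to 11:31 AM is 10 minutes.

10 minutes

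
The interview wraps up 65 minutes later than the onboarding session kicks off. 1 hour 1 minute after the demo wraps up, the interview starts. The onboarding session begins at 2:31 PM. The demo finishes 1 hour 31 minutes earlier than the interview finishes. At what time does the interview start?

3:06 PM

The interview ends at 2:31 PM + 65 min = 3:36 PM.
The demo ends at 3:36 PM − 91 min = 2:05 PM.
The interview starts at 2:05 PM + 61 min = 3:06 PM.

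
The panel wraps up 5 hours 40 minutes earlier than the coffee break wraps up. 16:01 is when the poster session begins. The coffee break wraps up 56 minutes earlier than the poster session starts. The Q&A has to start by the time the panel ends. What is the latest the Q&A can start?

09:25

The coffee break ends at 16:01 − 56 min = 15:05.
The panel ends at 15:05 − 340 min = 09:25.
The Q&A is bounded by the panel, so the latest it can start is 09:25.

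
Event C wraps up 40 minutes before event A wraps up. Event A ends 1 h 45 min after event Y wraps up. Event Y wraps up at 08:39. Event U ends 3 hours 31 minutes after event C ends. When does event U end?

13:15

Event A ends at 08:39 + 105 min = 10:24.
Event C ends at 10:24 − 40 min = 09:44.
Event U ends at 09:44 + 211 min = 13:15.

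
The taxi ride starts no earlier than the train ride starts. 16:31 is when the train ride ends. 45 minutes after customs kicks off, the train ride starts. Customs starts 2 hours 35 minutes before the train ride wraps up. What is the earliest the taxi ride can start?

14:41

Customs starts at 16:31 − 155 min = 13:56.
The train ride starts at 13:56 + 45 min = 14:41.
The taxi ride is bounded by the train ride, so the earliest it can start is 14:41.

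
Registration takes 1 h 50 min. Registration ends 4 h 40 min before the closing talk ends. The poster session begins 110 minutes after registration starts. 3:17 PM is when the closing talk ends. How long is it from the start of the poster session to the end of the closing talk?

4 hours 40 minutes

Registration ends at 3:17 PM − 280 min = 10:37 AM.
Registration starts at 10:37 AM − 110 min = 8:47 AM.
The poster session starts at 8:47 AM + 110 min = 10:37 AM.
From 10:37 AM to 3:17 PM is 4 hours 40 minutes.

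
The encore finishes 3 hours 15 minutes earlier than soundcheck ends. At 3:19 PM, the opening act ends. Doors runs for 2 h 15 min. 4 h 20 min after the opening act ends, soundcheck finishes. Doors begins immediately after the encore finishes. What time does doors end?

Soundcheck ends at 3:19 PM + 260 min = 7:39 PM.
The encore ends at 7:39 PM − 195 min = 4:24 PM.
So doors starts at 4:24 PM.
Doors ends at 4:24 PM + 135 min = 6:39 PM.

6:39 PM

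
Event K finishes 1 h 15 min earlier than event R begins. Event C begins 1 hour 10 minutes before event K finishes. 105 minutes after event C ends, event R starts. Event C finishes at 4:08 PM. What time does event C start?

Event R starts at 4:08 PM + 105 min = 5:53 PM.
Event K ends at 5:53 PM − 75 min = 4:38 PM.
Event C starts at 4:38 PM − 70 min = 3:28 PM.

3:28 PM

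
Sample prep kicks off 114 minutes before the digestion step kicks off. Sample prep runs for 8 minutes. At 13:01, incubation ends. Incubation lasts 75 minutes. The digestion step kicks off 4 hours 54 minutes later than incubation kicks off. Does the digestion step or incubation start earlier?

incubation

Incubation starts at 13:01 − 75 min = 11:46.
The digestion step starts at 11:46 + 294 min = 16:40.
The digestion step starts at 16:40 and incubation starts at 11:46, so incubation is first.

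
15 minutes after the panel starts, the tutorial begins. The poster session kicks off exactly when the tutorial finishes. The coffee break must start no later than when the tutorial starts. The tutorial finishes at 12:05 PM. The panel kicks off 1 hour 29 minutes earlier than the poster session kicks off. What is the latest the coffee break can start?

10:51 AM

The poster session starts at 12:05 PM.
The panel starts at 12:05 PM − 89 min = 10:36 AM.
The tutorial starts at 10:36 AM + 15 min = 10:51 AM.
The coffee break is bounded by the tutorial, so the latest it can start is 10:51 AM.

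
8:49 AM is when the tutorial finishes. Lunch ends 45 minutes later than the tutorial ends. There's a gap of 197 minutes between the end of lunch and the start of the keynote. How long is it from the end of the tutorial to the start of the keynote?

Lunch ends at 8:49 AM + 45 min = 9:34 AM.
The keynote starts at 9:34 AM + 197 min = 12:51 PM.
From 8:49 AM to 12:51 PM is 242 minutes.

242 minutes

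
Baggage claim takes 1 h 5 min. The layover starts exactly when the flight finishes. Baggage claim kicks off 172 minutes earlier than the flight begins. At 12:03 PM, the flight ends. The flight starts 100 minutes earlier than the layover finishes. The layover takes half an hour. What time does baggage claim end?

The layover starts at 12:03 PM.
The layover ends at 12:03 PM + 30 min = 12:33 PM.
The flight starts at 12:33 PM − 100 min = 10:53 AM.
Baggage claim starts at 10:53 AM − 172 min = 8:01 AM.
Baggage claim ends at 8:01 AM + 65 min = 9:06 AM.

9:06 AM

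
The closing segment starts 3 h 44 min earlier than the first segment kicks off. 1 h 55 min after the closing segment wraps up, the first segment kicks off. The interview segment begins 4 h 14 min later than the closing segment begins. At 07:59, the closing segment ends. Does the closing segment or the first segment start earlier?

The first segment starts at 07:59 + 115 min = 09:54.
The closing segment starts at 09:54 − 224 min = 06:10.
The closing segment starts at 06:10 and the first segment starts at 09:54, so the closing segment is first.

the closing segment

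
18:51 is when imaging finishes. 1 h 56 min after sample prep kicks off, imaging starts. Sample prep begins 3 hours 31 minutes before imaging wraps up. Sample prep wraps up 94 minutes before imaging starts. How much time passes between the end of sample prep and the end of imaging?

3 hours 9 minutes

Sample prep starts at 18:51 − 211 min = 15:20.
Imaging starts at 15:20 + 116 min = 17:16.
Sample prep ends at 17:16 − 94 min = 15:42.
From 15:42 to 18:51 is 3 hours 9 minutes.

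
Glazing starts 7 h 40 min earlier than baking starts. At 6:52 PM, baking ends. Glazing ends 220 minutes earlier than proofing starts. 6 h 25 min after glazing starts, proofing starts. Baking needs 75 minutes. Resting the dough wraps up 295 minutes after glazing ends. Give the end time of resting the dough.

5:37 PM

Baking starts at 6:52 PM − 75 min = 5:37 PM.
Glazing starts at 5:37 PM − 460 min = 9:57 AM.
Proofing starts at 9:57 AM + 385 min = 4:22 PM.
Glazing ends at 4:22 PM − 220 min = 12:42 PM.
Resting the dough ends at 12:42 PM + 295 min = 5:37 PM.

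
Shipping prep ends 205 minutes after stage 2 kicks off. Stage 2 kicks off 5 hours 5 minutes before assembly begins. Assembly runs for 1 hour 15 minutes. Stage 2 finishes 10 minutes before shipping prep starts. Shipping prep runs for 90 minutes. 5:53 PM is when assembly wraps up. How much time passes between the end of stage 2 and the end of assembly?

275 minutes

Assembly starts at 5:53 PM − 75 min = 4:38 PM.
Stage 2 starts at 4:38 PM − 305 min = 11:33 AM.
Shipping prep ends at 11:33 AM + 205 min = 2:58 PM.
Shipping prep starts at 2:58 PM − 90 min = 1:28 PM.
Stage 2 ends at 1:28 PM − 10 min = 1:18 PM.
From 1:18 PM to 5:53 PM is 275 minutes.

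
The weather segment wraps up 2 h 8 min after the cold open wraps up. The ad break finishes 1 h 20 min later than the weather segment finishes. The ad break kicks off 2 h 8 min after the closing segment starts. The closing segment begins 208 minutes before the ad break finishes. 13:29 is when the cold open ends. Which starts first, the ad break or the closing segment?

the closing segment

The weather segment ends at 13:29 + 128 min = 15:37.
The ad break ends at 15:37 + 80 min = 16:57.
The closing segment starts at 16:57 − 208 min = 13:29.
The ad break starts at 13:29 + 128 min = 15:37.
The ad break starts at 15:37 and the closing segment starts at 13:29, so the closing segment is first.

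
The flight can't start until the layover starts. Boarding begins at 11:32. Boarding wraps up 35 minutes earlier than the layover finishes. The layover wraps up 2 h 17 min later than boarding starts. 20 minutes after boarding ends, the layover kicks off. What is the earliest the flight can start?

13:34

The layover ends at 11:32 + 137 min = 13:49.
Boarding ends at 13:49 − 35 min = 13:14.
The layover starts at 13:14 + 20 min = 13:34.
The flight is bounded by the layover, so the earliest it can start is 13:34.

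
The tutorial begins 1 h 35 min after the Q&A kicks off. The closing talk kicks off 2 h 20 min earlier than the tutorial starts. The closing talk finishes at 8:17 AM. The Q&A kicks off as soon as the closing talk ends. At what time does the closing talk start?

The Q&A starts at 8:17 AM.
The tutorial starts at 8:17 AM + 95 min = 9:52 AM.
The closing talk starts at 9:52 AM − 140 min = 7:32 AM.

7:32 AM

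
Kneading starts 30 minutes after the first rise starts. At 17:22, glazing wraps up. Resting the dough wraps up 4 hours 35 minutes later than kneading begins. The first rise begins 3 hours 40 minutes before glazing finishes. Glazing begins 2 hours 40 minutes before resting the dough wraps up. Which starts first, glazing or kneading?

kneading

The first rise starts at 17:22 − 220 min = 13:42.
Kneading starts at 13:42 + 30 min = 14:12.
Resting the dough ends at 14:12 + 275 min = 18:47.
Glazing starts at 18:47 − 160 min = 16:07.
Glazing starts at 16:07 and kneading starts at 14:12, so kneading is first.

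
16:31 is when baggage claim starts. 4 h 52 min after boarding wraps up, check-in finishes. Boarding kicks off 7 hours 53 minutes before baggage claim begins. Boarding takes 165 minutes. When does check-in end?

16:15

Boarding starts at 16:31 − 473 min = 08:38.
Boarding ends at 08:38 + 165 min = 11:23.
Check-in ends at 11:23 + 292 min = 16:15.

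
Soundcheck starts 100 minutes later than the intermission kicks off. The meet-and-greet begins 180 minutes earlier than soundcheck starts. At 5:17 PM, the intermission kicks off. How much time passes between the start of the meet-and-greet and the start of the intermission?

1 hour 20 minutes

Soundcheck starts at 5:17 PM + 100 min = 6:57 PM.
The meet-and-greet starts at 6:57 PM − 180 min = 3:57 PM.
From 3:57 PM to 5:17 PM is 1 hour 20 minutes.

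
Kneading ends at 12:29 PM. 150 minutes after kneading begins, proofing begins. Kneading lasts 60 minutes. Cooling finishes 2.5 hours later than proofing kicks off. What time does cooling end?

4:29 PM

Kneading starts at 12:29 PM − 60 min = 11:29 AM.
Proofing starts at 11:29 AM + 150 min = 1:59 PM.
Cooling ends at 1:59 PM + 150 min = 4:29 PM.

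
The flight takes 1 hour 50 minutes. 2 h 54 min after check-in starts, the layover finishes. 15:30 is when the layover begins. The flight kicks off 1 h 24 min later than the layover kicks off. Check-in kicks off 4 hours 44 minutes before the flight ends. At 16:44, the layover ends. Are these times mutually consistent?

The flight starts at 15:30 + 84 min = 16:54.
The flight ends at 16:54 + 110 min = 18:44.
Check-in starts at 18:44 − 284 min = 14:00.
The layover ends at 14:00 + 174 min = 16:54.
But the layover is also said to end at 16:44 — a 10-minute conflict.

No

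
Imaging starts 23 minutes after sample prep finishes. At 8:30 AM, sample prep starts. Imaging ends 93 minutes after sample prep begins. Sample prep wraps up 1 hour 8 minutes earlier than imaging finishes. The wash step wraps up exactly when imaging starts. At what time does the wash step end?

9:18 AM

Imaging ends at 8:30 AM + 93 min = 10:03 AM.
Sample prep ends at 10:03 AM − 68 min = 8:55 AM.
Imaging starts at 8:55 AM + 23 min = 9:18 AM.
So the wash step ends at 9:18 AM.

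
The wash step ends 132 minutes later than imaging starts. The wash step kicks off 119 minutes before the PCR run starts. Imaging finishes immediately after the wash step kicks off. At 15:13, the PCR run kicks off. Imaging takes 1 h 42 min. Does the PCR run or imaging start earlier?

The wash step starts at 15:13 − 119 min = 13:14.
So imaging ends at 13:14.
Imaging starts at 13:14 − 102 min = 11:32.
The PCR run starts at 15:13 and imaging starts at 11:32, so imaging is first.

imaging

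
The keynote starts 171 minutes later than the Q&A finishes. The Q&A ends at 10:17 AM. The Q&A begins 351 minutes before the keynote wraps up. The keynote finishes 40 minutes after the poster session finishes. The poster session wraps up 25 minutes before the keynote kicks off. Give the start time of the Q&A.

The keynote starts at 10:17 AM + 171 min = 1:08 PM.
The poster session ends at 1:08 PM − 25 min = 12:43 PM.
The keynote ends at 12:43 PM + 40 min = 1:23 PM.
The Q&A starts at 1:23 PM − 351 min = 7:32 AM.

7:32 AM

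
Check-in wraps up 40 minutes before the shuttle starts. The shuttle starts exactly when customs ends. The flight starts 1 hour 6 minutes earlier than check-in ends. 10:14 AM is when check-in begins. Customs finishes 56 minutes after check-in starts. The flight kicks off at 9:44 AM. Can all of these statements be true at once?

Customs ends at 10:14 AM + 56 min = 11:10 AM.
So the shuttle starts at 11:10 AM.
Check-in ends at 11:10 AM − 40 min = 10:30 AM.
The flight starts at 10:30 AM − 66 min = 9:24 AM.
But the flight is also said to start at 9:44 AM — a 20-minute conflict.

No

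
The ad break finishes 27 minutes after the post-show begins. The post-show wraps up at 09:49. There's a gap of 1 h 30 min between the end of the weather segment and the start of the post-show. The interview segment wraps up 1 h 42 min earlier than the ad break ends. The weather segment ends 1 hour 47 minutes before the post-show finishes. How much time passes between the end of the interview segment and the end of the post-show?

92 minutes

The weather segment ends at 09:49 − 107 min = 08:02.
The post-show starts at 08:02 + 90 min = 09:32.
The ad break ends at 09:32 + 27 min = 09:59.
The interview segment ends at 09:59 − 102 min = 08:17.
From 08:17 to 09:49 is 92 minutes.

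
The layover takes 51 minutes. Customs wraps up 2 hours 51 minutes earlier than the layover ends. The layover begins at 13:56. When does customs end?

11:56

The layover ends at 13:56 + 51 min = 14:47.
Customs ends at 14:47 − 171 min = 11:56.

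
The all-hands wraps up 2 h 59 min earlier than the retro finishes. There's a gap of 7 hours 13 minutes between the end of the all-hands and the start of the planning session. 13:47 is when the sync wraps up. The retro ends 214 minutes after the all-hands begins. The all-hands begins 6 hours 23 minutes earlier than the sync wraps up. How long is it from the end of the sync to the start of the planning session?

The all-hands starts at 13:47 − 383 min = 07:24.
The retro ends at 07:24 + 214 min = 10:58.
The all-hands ends at 10:58 − 179 min = 07:59.
The planning session starts at 07:59 + 433 min = 15:12.
From 13:47 to 15:12 is 85 minutes.

85 minutes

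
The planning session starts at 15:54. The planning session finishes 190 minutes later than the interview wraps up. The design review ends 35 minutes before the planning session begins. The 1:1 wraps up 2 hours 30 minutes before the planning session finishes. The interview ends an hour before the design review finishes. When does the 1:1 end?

14:59

The design review ends at 15:54 − 35 min = 15:19.
The interview ends at 15:19 − 60 min = 14:19.
The planning session ends at 14:19 + 190 min = 17:29.
The 1:1 ends at 17:29 − 150 min = 14:59.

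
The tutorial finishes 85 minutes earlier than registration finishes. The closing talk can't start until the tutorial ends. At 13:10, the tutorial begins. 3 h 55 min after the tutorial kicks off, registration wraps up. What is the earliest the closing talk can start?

15:40

Registration ends at 13:10 + 235 min = 17:05.
The tutorial ends at 17:05 − 85 min = 15:40.
The closing talk is bounded by the tutorial, so the earliest it can start is 15:40.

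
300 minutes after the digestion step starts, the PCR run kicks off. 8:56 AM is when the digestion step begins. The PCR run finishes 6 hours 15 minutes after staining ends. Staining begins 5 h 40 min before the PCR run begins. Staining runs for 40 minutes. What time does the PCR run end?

The PCR run starts at 8:56 AM + 300 min = 1:56 PM.
Staining starts at 1:56 PM − 340 min = 8:16 AM.
Staining ends at 8:16 AM + 40 min = 8:56 AM.
The PCR run ends at 8:56 AM + 375 min = 3:11 PM.

3:11 PM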